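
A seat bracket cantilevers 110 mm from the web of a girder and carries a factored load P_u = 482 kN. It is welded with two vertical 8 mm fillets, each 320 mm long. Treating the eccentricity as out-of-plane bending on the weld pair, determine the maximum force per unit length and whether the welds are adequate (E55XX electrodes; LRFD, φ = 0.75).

E55XX → F_EXX = 550 MPa.
L_w = 2 × 320 = 640 mm; section modulus (unit throat) S = 2 × L²/6 = 34130 mm².
Direct shear f_v = P/L_w = 482×10³/640 = 753.1 N/mm.
Moment M = P × e = 482×10³ × 110 = 53020000 N·mm; bending f_b = M/S = 1553 N/mm.
f_max = √(f_v² + f_b²) = √(753.1² + 1553²) = 1726 N/mm.
φr_n = 0.75 × 0.6 × 550 × (0.707 × 8) = 1400 N/mm → NOT adequate.

f_max ≈ 1730 N/mm; NOT adequate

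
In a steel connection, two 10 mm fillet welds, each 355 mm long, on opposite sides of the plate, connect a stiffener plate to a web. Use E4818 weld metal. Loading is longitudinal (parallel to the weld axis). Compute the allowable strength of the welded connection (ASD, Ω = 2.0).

E48XX → F_EXX = 480 MPa.
Effective throat t_e = 0.707 × 10 = 7.07 mm.
Total length L = 710 mm; A_we = 7.07 × 710 = 5020 mm².
F_nw = 0.6 F_EXX = 0.6 × 480 = 288 MPa.
R_n = 288 × 5020 × 10⁻³ = 1446 kN; R_n/Ω = 1446/2.0 = 722.8 kN.

R_n/Ω ≈ 723 kN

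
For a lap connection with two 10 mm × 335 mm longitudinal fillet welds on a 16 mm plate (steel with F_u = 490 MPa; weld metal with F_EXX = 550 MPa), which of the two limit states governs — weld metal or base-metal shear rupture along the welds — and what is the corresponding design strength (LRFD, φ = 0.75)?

t_e = 0.707 × 10 = 7.07 mm; L = 670 mm.
Weld metal: φR_n = 0.75 × 0.6 × 550 × 7.07 × 670 × 10⁻³ = 1172 kN.
Base metal (shear rupture): φR_n = 0.75 × 0.6 × 490 × 16 × 670 × 10⁻³ = 2364 kN.
Governing: weld metal.

φR_n ≈ 1170 kN (weld metal governs)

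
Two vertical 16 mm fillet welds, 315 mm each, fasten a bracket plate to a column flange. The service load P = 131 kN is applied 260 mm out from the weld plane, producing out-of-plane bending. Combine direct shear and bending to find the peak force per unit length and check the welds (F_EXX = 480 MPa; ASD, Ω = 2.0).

f_max ≈ 1050 N/mm; adequate

L_w = 2 × 315 = 630 mm; section modulus (unit throat) S = 2 × L²/6 = 33080 mm².
Direct shear f_v = P/L_w = 131×10³/630 = 207.9 N/mm.
Moment M = P × e = 131×10³ × 260 = 34060000 N·mm; bending f_b = M/S = 1030 N/mm.
f_max = √(f_v² + f_b²) = √(207.9² + 1030²) = 1051 N/mm.
r_n/Ω = (1/2.0) × 0.6 × 480 × (0.707 × 16) = 1629 N/mm → adequate.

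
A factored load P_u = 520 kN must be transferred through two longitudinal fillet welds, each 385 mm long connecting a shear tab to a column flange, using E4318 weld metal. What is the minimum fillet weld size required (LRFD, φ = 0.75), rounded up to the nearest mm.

E43XX → F_EXX = 430 MPa.
Total weld length L = 770 mm.
Required throat t_e = P_u / (φ × 0.6 F_EXX × L) = 520 / (0.75 × 0.6 × 430 × 770 × 10⁻³) = 3.49 mm.
Required leg w = t_e / 0.707 = 4.936 mm → use 5 mm.

w = 5 mm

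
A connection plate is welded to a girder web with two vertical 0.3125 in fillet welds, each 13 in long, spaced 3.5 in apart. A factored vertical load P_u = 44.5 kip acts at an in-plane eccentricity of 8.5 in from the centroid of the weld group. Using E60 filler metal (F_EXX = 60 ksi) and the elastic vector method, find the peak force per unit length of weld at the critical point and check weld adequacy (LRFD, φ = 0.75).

Total weld length L_w = 26 in. Treat welds as unit-width lines.
Polar moment about centroid: J = 2[d³/12 + d(b/2)²] = 2[13³/12 + 13×1.75²] = 445.8 in³.
Direct shear f_v = P/L_w = 44.5 / 26 = 1.712 kip/in (vertical).
Torsion M = P·e = 44.5 × 8.5 = 378.25 kip·in.
Critical point at (x, y) = (1.75, 6.5) from centroid. f_tx = M·y/J = 5.515 kip/in; f_ty = M·x/J = 1.485 kip/in.
Resultant f_max = √[f_tx² + (f_v + f_ty)²] = √[5.515² + (1.712 + 1.485)²] = 6.375 kip/in.
Capacity per unit length: φr_n = 0.75 × 0.6 × 60 × (0.707 × 0.3125) = 5.965 kip/in.
6.375 > 5.965 → NOT adequate.

f_max ≈ 6.37 kip/in; NOT adequate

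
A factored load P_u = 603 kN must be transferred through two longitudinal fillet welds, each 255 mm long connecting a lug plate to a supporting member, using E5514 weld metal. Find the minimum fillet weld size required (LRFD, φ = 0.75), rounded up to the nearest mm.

E55XX → F_EXX = 550 MPa.
Total weld length L = 510 mm.
Required throat t_e = P_u / (φ × 0.6 F_EXX × L) = 603 / (0.75 × 0.6 × 550 × 510 × 10⁻³) = 4.777 mm.
Required leg w = t_e / 0.707 = 6.757 mm → use 7 mm.

w = 7 mm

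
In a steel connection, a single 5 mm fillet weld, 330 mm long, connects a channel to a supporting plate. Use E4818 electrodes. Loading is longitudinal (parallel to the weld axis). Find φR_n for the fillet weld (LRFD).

E48XX → F_EXX = 480 MPa.
Effective throat t_e = 0.707 × 5 = 3.535 mm.
Total length L = 330 mm; A_we = 3.535 × 330 = 1167 mm².
F_nw = 0.6 F_EXX = 0.6 × 480 = 288 MPa.
φR_n = 0.75 × 288 × 1167 × 10⁻³ = 252 kN.

φR_n ≈ 252 kN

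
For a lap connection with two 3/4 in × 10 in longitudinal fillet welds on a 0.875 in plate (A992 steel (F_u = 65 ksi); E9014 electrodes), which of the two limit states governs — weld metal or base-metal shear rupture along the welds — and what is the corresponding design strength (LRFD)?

E90XX → F_EXX = 90 ksi.
t_e = 0.707 × 0.75 = 0.5302 in; L = 20 in.
Weld metal: φR_n = 0.75 × 0.6 × 90 × 0.5302 × 20 = 429.5 kips.
Base metal (shear rupture): φR_n = 0.75 × 0.6 × 65 × 0.875 × 20 = 511.9 kips.
Governing: weld metal.

φR_n ≈ 430 kips (weld metal governs)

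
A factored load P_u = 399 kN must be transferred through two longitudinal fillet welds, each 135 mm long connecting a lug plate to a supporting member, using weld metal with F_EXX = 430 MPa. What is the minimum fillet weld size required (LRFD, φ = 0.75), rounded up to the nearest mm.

Total weld length L = 270 mm.
Required throat t_e = P_u / (φ × 0.6 F_EXX × L) = 399 / (0.75 × 0.6 × 430 × 270 × 10⁻³) = 7.637 mm.
Required leg w = t_e / 0.707 = 10.8 mm → use 11 mm.

w = 11 mm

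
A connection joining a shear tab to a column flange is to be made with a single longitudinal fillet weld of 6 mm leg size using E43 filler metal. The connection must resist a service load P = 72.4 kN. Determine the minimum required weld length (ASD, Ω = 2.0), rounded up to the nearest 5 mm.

E43XX → F_EXX = 430 MPa.
Throat t_e = 0.707 × 6 = 4.242 mm.
r_n/Ω = (0.6 × 430 × 4.242) / 2.0 = 547.2 N/mm = 0.5472 kN/mm.
L_req = P / (r_n/Ω) = 72.4 / 0.5472 = 132.3 mm total.
Round up → use L = 135 mm.

L = 135 mm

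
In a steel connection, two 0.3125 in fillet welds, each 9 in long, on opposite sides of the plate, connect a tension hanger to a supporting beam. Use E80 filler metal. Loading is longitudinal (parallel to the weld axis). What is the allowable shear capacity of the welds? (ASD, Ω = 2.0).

E80XX → F_EXX = 80 ksi.
Effective throat t_e = 0.707 × 0.3125 = 0.2209 in.
Total length L = 18 in; A_we = 0.2209 × 18 = 3.977 in².
F_nw = 0.6 F_EXX = 0.6 × 80 = 48 ksi.
R_n = 48 × 3.977 = 190.9 kip; R_n/Ω = 190.9/2.0 = 95.44 kip.

R_n/Ω ≈ 95.4 kip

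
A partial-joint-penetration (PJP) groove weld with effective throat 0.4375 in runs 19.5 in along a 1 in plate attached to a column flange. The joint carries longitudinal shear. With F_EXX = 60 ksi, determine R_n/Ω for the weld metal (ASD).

Effective throat (given) t_e = 0.4375 in.
A_we = 0.4375 × 19.5 = 8.531 in².
F_nw = 0.6 F_EXX = 36 ksi.
R_n/Ω = (36 × 8.531) / 2.0 = 153.6 kips.

R_n/Ω ≈ 154 kips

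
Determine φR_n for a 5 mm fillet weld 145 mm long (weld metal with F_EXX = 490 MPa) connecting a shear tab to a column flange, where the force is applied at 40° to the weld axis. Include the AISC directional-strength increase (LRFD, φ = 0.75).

t_e = 0.707 × 5 = 3.535 mm; A_we = 3.535 × 145 = 512.6 mm².
Directional factor: 1.0 + 0.5 sin^1.5(40°) = 1.258.
F_nw = 0.6 × 490 × 1.258 = 369.8 MPa.
φR_n = 0.75 × 369.8 × 512.6 × 10⁻³ = 142.1 kN.

φR_n ≈ 142 kN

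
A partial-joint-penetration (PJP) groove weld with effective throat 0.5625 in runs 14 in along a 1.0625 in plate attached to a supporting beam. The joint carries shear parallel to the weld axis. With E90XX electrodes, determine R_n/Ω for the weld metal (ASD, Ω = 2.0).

E90XX → F_EXX = 90 ksi.
Effective throat (given) t_e = 0.5625 in.
A_we = 0.5625 × 14 = 7.875 in².
F_nw = 0.6 F_EXX = 54 ksi.
R_n/Ω = (54 × 7.875) / 2.0 = 212.6 kips.

R_n/Ω ≈ 213 kips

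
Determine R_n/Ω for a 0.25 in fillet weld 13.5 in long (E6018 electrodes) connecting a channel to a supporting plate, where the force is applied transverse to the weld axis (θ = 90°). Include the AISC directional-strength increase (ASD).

R_n/Ω ≈ 64.4 kip

E60XX → F_EXX = 60 ksi.
t_e = 0.707 × 0.25 = 0.1767 in; A_we = 0.1767 × 13.5 = 2.386 in².
Directional factor: 1.0 + 0.5 sin^1.5(90°) = 1.5.
F_nw = 0.6 × 60 × 1.5 = 54 ksi.
R_n/Ω = (54 × 2.386) / 2.0 = 64.43 kip.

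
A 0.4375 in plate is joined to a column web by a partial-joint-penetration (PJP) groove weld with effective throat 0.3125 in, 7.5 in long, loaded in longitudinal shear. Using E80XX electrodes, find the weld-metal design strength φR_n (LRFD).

φR_n ≈ 84.4 kips

E80XX → F_EXX = 80 ksi.
Effective throat (given) t_e = 0.3125 in.
A_we = 0.3125 × 7.5 = 2.344 in².
F_nw = 0.6 F_EXX = 48 ksi.
φR_n = 0.75 × 48 × 2.344 = 84.38 kips.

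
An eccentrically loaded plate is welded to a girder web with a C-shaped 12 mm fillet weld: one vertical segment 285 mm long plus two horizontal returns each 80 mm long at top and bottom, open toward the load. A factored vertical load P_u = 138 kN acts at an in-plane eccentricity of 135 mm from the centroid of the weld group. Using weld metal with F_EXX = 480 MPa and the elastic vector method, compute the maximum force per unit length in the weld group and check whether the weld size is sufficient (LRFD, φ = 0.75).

f_max ≈ 725 N/mm; adequate

Total weld length L_w = 445 mm. Treat welds as unit-width lines.
Centroid: x̄ = 2×80×40 / 445 = 14.38 mm from the vertical weld.
Polar moment about centroid: J = I_x + I_y = [285³/12 + 2×80×142.5²] + [285×14.38² + 2(80³/12 + 80×25.62²)] = 5427000 mm³.
Direct shear f_v = P/L_w = 138×10³ / 445 = 310.1 N/mm (vertical).
Torsion M = P·e = 138×10³ × 135 = 18630000 N·mm.
Critical point at (x, y) = (65.62, 142.5) from centroid. f_tx = M·y/J = 489.1 N/mm; f_ty = M·x/J = 225.2 N/mm.
Resultant f_max = √[f_tx² + (f_v + f_ty)²] = √[489.1² + (310.1 + 225.2)²] = 725.2 N/mm.
Capacity per unit length: φr_n = 0.75 × 0.6 × 480 × (0.707 × 12) = 1833 N/mm.
725.2 ≤ 1833 → adequate.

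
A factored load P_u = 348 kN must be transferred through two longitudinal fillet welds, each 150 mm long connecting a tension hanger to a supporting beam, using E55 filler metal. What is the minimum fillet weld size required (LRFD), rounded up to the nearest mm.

E55XX → F_EXX = 550 MPa.
Total weld length L = 300 mm.
Required throat t_e = P_u / (φ × 0.6 F_EXX × L) = 348 / (0.75 × 0.6 × 550 × 300 × 10⁻³) = 4.687 mm.
Required leg w = t_e / 0.707 = 6.629 mm → use 7 mm.

w = 7 mm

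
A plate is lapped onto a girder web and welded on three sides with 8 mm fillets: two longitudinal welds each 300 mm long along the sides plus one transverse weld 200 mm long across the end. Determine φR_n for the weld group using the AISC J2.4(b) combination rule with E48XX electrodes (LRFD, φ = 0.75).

E48XX → F_EXX = 480 MPa.
t_e = 0.707 × 8 = 5.656 mm.
R_nwl = 0.6 × 480 × 5.656 × 600 × 10⁻³ = 977.4 kN (longitudinal, 2 welds).
R_nwt = 0.6 × 480 × 5.656 × 200 × 10⁻³ = 325.8 kN (transverse, base value).
(i) R_nwl + R_nwt = 1303 kN; (ii) 0.85 R_nwl + 1.5 R_nwt = 1319 kN.
R_n = max = 1319 kN [governs: (ii)]; φR_n = 989.6 kN.

φR_n ≈ 990 kN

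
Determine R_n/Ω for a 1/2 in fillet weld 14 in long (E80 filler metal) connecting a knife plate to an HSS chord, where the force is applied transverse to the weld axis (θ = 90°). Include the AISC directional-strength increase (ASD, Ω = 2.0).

R_n/Ω ≈ 178 kip

E80XX → F_EXX = 80 ksi.
t_e = 0.707 × 0.5 = 0.3535 in; A_we = 0.3535 × 14 = 4.949 in².
Directional factor: 1.0 + 0.5 sin^1.5(90°) = 1.5.
F_nw = 0.6 × 80 × 1.5 = 72 ksi.
R_n/Ω = (72 × 4.949) / 2.0 = 178.2 kip.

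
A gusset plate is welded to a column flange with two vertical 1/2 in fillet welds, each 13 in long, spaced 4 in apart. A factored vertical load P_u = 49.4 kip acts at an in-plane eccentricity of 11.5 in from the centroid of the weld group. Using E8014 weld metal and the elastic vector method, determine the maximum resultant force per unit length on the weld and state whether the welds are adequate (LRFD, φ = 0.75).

E80XX → F_EXX = 80 ksi.
Total weld length L_w = 26 in. Treat welds as unit-width lines.
Polar moment about centroid: J = 2[d³/12 + d(b/2)²] = 2[13³/12 + 13×2²] = 470.2 in³.
Direct shear f_v = P/L_w = 49.4 / 26 = 1.9 kip/in (vertical).
Torsion M = P·e = 49.4 × 11.5 = 568.1 kip·in.
Critical point at (x, y) = (2, 6.5) from centroid. f_tx = M·y/J = 7.854 kip/in; f_ty = M·x/J = 2.417 kip/in.
Resultant f_max = √[f_tx² + (f_v + f_ty)²] = √[7.854² + (1.9 + 2.417)²] = 8.962 kip/in.
Capacity per unit length: φr_n = 0.75 × 0.6 × 80 × (0.707 × 0.5) = 12.73 kip/in.
8.962 ≤ 12.73 → adequate.

f_max ≈ 8.96 kip/in; adequate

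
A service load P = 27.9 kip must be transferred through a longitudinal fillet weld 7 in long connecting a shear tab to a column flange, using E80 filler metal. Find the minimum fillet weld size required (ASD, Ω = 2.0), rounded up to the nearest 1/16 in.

w = 1/4 in

E80XX → F_EXX = 80 ksi.
Total weld length L = 7 in.
Required throat t_e = P × Ω / (0.6 F_EXX × L) = 27.9 × 2.0 / (0.6 × 80 × 7) = 0.1661 in.
Required leg w = t_e / 0.707 = 0.2349 in → use 1/4 in.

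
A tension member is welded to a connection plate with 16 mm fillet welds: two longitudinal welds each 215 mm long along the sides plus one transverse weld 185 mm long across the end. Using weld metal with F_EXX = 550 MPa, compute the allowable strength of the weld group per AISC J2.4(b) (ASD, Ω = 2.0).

t_e = 0.707 × 16 = 11.31 mm.
R_nwl = 0.6 × 550 × 11.31 × 430 × 10⁻³ = 1605 kN (longitudinal, 2 welds).
R_nwt = 0.6 × 550 × 11.31 × 185 × 10⁻³ = 690.6 kN (transverse, base value).
(i) R_nwl + R_nwt = 2296 kN; (ii) 0.85 R_nwl + 1.5 R_nwt = 2400 kN.
R_n = max = 2400 kN [governs: (ii)]; R_n/Ω = 1200 kN.

R_n/Ω ≈ 1200 kN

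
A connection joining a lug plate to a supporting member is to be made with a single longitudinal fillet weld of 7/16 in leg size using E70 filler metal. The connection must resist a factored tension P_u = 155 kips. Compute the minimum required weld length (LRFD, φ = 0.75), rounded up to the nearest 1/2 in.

L = 16 in

E70XX → F_EXX = 70 ksi.
Throat t_e = 0.707 × 0.4375 = 0.3093 in.
φr_n = 0.75 × 0.6 × 70 × 0.3093 = 9.743 kips/in.
L_req = P_u / φr_n = 155 / 9.743 = 15.91 in total.
Round up → use L = 16 in.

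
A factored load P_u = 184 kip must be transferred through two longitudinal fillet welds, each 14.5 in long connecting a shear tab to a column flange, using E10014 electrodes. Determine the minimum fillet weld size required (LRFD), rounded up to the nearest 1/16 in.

E100XX → F_EXX = 100 ksi.
Total weld length L = 29 in.
Required throat t_e = P_u / (φ × 0.6 F_EXX × L) = 184 / (0.75 × 0.6 × 100 × 29) = 0.141 in.
Required leg w = t_e / 0.707 = 0.1994 in → use 1/4 in.

w = 1/4 in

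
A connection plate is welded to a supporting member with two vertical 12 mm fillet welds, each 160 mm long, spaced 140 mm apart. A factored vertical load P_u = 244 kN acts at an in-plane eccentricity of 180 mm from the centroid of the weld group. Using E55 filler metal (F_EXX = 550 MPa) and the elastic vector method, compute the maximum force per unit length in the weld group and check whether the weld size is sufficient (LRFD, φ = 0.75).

Total weld length L_w = 320 mm. Treat welds as unit-width lines.
Polar moment about centroid: J = 2[d³/12 + d(b/2)²] = 2[160³/12 + 160×70²] = 2251000 mm³.
Direct shear f_v = P/L_w = 244×10³ / 320 = 762.5 N/mm (vertical).
Torsion M = P·e = 244×10³ × 180 = 43920000 N·mm.
Critical point at (x, y) = (70, 80) from centroid. f_tx = M·y/J = 1561 N/mm; f_ty = M·x/J = 1366 N/mm.
Resultant f_max = √[f_tx² + (f_v + f_ty)²] = √[1561² + (762.5 + 1366)²] = 2640 N/mm.
Capacity per unit length: φr_n = 0.75 × 0.6 × 550 × (0.707 × 12) = 2100 N/mm.
2640 > 2100 → NOT adequate.

f_max ≈ 2640 N/mm; NOT adequate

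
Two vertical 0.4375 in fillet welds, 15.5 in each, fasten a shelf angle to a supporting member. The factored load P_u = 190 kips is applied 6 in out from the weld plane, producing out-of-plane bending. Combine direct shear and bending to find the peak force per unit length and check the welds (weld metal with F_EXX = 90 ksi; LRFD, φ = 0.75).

f_max ≈ 15.5 kip/in; NOT adequate

L_w = 2 × 15.5 = 31 in; section modulus (unit throat) S = 2 × L²/6 = 80.08 in².
Direct shear f_v = P/L_w = 190/31 = 6.129 kip/in.
Moment M = P × e = 190 × 6 = 1140 kip·in; bending f_b = M/S = 14.24 kip/in.
f_max = √(f_v² + f_b²) = √(6.129² + 14.24²) = 15.5 kip/in.
φr_n = 0.75 × 0.6 × 90 × (0.707 × 0.4375) = 12.53 kip/in → NOT adequate.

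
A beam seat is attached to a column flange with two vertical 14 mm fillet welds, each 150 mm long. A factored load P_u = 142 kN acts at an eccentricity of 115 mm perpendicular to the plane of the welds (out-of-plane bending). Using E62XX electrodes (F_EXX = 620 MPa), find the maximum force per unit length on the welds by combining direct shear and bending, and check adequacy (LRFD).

f_max ≈ 2230 N/mm; adequate

L_w = 2 × 150 = 300 mm; section modulus (unit throat) S = 2 × L²/6 = 7500 mm².
Direct shear f_v = P/L_w = 142×10³/300 = 473.3 N/mm.
Moment M = P × e = 142×10³ × 115 = 16330000 N·mm; bending f_b = M/S = 2177 N/mm.
f_max = √(f_v² + f_b²) = √(473.3² + 2177²) = 2228 N/mm.
φr_n = 0.75 × 0.6 × 620 × (0.707 × 14) = 2762 N/mm → adequate.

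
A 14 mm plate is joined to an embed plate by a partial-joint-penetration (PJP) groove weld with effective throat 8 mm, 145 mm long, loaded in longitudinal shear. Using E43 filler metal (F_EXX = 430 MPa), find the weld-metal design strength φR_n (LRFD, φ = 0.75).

Effective throat (given) t_e = 8 mm.
A_we = 8 × 145 = 1160 mm².
F_nw = 0.6 F_EXX = 258 MPa.
φR_n = 0.75 × 258 × 1160 × 10⁻³ = 224.5 kN.

φR_n ≈ 224 kN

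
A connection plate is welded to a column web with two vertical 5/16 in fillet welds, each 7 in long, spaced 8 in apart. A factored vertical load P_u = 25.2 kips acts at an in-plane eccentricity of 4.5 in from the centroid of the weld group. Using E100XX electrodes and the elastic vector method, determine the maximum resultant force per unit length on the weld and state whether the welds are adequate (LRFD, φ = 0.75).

f_max ≈ 3.69 kip/in; adequate

E100XX → F_EXX = 100 ksi.
Total weld length L_w = 14 in. Treat welds as unit-width lines.
Polar moment about centroid: J = 2[d³/12 + d(b/2)²] = 2[7³/12 + 7×4²] = 281.2 in³.
Direct shear f_v = P/L_w = 25.2 / 14 = 1.8 kip/in (vertical).
Torsion M = P·e = 25.2 × 4.5 = 113.4 kip·in.
Critical point at (x, y) = (4, 3.5) from centroid. f_tx = M·y/J = 1.412 kip/in; f_ty = M·x/J = 1.613 kip/in.
Resultant f_max = √[f_tx² + (f_v + f_ty)²] = √[1.412² + (1.8 + 1.613)²] = 3.694 kip/in.
Capacity per unit length: φr_n = 0.75 × 0.6 × 100 × (0.707 × 0.3125) = 9.942 kip/in.
3.694 ≤ 9.942 → adequate.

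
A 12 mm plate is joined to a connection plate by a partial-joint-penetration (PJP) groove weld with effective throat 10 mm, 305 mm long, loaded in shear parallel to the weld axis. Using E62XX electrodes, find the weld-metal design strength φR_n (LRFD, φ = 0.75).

φR_n ≈ 851 kN

E62XX → F_EXX = 620 MPa.
Effective throat (given) t_e = 10 mm.
A_we = 10 × 305 = 3050 mm².
F_nw = 0.6 F_EXX = 372 MPa.
φR_n = 0.75 × 372 × 3050 × 10⁻³ = 851 kN.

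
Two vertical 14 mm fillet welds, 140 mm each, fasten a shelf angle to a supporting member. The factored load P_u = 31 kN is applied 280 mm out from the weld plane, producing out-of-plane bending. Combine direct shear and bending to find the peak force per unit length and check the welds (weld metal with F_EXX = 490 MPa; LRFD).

f_max ≈ 1330 N/mm; adequate

L_w = 2 × 140 = 280 mm; section modulus (unit throat) S = 2 × L²/6 = 6533 mm².
Direct shear f_v = P/L_w = 31×10³/280 = 110.7 N/mm.
Moment M = P × e = 31×10³ × 280 = 8680000 N·mm; bending f_b = M/S = 1329 N/mm.
f_max = √(f_v² + f_b²) = √(110.7² + 1329²) = 1333 N/mm.
φr_n = 0.75 × 0.6 × 490 × (0.707 × 14) = 2183 N/mm → adequate.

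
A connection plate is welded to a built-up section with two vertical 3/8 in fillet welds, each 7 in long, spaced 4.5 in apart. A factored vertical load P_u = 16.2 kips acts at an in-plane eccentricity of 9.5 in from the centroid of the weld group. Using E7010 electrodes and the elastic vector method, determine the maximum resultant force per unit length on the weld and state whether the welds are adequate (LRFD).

f_max ≈ 5.71 kip/in; adequate

E70XX → F_EXX = 70 ksi.
Total weld length L_w = 14 in. Treat welds as unit-width lines.
Polar moment about centroid: J = 2[d³/12 + d(b/2)²] = 2[7³/12 + 7×2.25²] = 128 in³.
Direct shear f_v = P/L_w = 16.2 / 14 = 1.157 kip/in (vertical).
Torsion M = P·e = 16.2 × 9.5 = 153.9 kip·in.
Critical point at (x, y) = (2.25, 3.5) from centroid. f_tx = M·y/J = 4.207 kip/in; f_ty = M·x/J = 2.704 kip/in.
Resultant f_max = √[f_tx² + (f_v + f_ty)²] = √[4.207² + (1.157 + 2.704)²] = 5.71 kip/in.
Capacity per unit length: φr_n = 0.75 × 0.6 × 70 × (0.707 × 0.375) = 8.351 kip/in.
5.71 ≤ 8.351 → adequate.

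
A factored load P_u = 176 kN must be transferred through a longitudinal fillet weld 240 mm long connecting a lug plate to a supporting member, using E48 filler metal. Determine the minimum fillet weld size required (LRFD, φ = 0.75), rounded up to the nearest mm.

E48XX → F_EXX = 480 MPa.
Total weld length L = 240 mm.
Required throat t_e = P_u / (φ × 0.6 F_EXX × L) = 176 / (0.75 × 0.6 × 480 × 240 × 10⁻³) = 3.395 mm.
Required leg w = t_e / 0.707 = 4.802 mm → use 5 mm.

w = 5 mm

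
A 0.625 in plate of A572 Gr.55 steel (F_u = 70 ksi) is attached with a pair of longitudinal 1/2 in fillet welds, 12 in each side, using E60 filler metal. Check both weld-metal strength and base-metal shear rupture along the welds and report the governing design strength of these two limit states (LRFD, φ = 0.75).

E60XX → F_EXX = 60 ksi.
t_e = 0.707 × 0.5 = 0.3535 in; L = 24 in.
Weld metal: φR_n = 0.75 × 0.6 × 60 × 0.3535 × 24 = 229.1 kips.
Base metal (shear rupture): φR_n = 0.75 × 0.6 × 70 × 0.625 × 24 = 472.5 kips.
Governing: weld metal.

φR_n ≈ 229 kips (weld metal governs)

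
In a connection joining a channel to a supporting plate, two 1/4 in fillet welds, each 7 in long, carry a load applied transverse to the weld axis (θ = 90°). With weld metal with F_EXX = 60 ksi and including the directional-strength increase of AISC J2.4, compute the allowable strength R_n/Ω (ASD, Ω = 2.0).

t_e = 0.707 × 0.25 = 0.1767 in; A_we = 0.1767 × 14 = 2.474 in².
Directional factor: 1.0 + 0.5 sin^1.5(90°) = 1.5.
F_nw = 0.6 × 60 × 1.5 = 54 ksi.
R_n/Ω = (54 × 2.474) / 2.0 = 66.81 kip.

R_n/Ω ≈ 66.8 kip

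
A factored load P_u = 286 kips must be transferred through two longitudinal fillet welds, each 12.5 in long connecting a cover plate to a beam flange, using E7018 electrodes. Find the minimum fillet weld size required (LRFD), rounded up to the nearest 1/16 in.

E70XX → F_EXX = 70 ksi.
Total weld length L = 25 in.
Required throat t_e = P_u / (φ × 0.6 F_EXX × L) = 286 / (0.75 × 0.6 × 70 × 25) = 0.3632 in.
Required leg w = t_e / 0.707 = 0.5137 in → use 9/16 in.

w = 9/16 in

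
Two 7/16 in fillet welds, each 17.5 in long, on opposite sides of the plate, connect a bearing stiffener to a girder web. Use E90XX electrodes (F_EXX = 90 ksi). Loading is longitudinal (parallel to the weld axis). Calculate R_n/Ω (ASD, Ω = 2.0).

R_n/Ω ≈ 292 kip

Effective throat t_e = 0.707 × 0.4375 = 0.3093 in.
Total length L = 35 in; A_we = 0.3093 × 35 = 10.83 in².
F_nw = 0.6 F_EXX = 0.6 × 90 = 54 ksi.
R_n = 54 × 10.83 = 584.6 kip; R_n/Ω = 584.6/2.0 = 292.3 kip.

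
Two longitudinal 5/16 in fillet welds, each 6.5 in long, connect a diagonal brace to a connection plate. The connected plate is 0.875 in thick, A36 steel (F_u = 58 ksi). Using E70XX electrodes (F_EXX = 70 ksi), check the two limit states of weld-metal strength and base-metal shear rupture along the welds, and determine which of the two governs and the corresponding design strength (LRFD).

φR_n ≈ 90.5 kips (weld metal governs)

t_e = 0.707 × 0.3125 = 0.2209 in; L = 13 in.
Weld metal: φR_n = 0.75 × 0.6 × 70 × 0.2209 × 13 = 90.47 kips.
Base metal (shear rupture): φR_n = 0.75 × 0.6 × 58 × 0.875 × 13 = 296.9 kips.
Governing: weld metal.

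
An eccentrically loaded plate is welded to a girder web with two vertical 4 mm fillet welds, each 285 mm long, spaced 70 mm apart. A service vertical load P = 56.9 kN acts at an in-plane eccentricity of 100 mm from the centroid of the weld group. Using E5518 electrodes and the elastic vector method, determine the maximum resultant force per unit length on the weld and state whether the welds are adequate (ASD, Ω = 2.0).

f_max ≈ 229 N/mm; adequate

E55XX → F_EXX = 550 MPa.
Total weld length L_w = 570 mm. Treat welds as unit-width lines.
Polar moment about centroid: J = 2[d³/12 + d(b/2)²] = 2[285³/12 + 285×35²] = 4556000 mm³.
Direct shear f_v = P/L_w = 56.9×10³ / 570 = 99.82 N/mm (vertical).
Torsion M = P·e = 56.9×10³ × 100 = 5690000 N·mm.
Critical point at (x, y) = (35, 142.5) from centroid. f_tx = M·y/J = 178 N/mm; f_ty = M·x/J = 43.71 N/mm.
Resultant f_max = √[f_tx² + (f_v + f_ty)²] = √[178² + (99.82 + 43.71)²] = 228.6 N/mm.
Capacity per unit length: r_n/Ω = (1/2.0) × 0.6 × 550 × (0.707 × 4) = 466.6 N/mm.
228.6 ≤ 466.6 → adequate.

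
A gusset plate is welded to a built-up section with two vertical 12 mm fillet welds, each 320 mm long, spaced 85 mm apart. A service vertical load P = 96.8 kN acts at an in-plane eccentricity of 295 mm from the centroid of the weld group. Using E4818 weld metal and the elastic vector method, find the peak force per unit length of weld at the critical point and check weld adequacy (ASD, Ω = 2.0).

f_max ≈ 767 N/mm; adequate

E48XX → F_EXX = 480 MPa.
Total weld length L_w = 640 mm. Treat welds as unit-width lines.
Polar moment about centroid: J = 2[d³/12 + d(b/2)²] = 2[320³/12 + 320×42.5²] = 6617000 mm³.
Direct shear f_v = P/L_w = 96.8×10³ / 640 = 151.2 N/mm (vertical).
Torsion M = P·e = 96.8×10³ × 295 = 28556000 N·mm.
Critical point at (x, y) = (42.5, 160) from centroid. f_tx = M·y/J = 690.5 N/mm; f_ty = M·x/J = 183.4 N/mm.
Resultant f_max = √[f_tx² + (f_v + f_ty)²] = √[690.5² + (151.2 + 183.4)²] = 767.3 N/mm.
Capacity per unit length: r_n/Ω = (1/2.0) × 0.6 × 480 × (0.707 × 12) = 1222 N/mm.
767.3 ≤ 1222 → adequate.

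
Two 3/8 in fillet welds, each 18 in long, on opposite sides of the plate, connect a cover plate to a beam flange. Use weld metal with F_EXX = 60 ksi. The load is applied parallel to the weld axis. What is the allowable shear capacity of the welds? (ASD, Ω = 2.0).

Effective throat t_e = 0.707 × 0.375 = 0.2651 in.
Total length L = 36 in; A_we = 0.2651 × 36 = 9.544 in².
F_nw = 0.6 F_EXX = 0.6 × 60 = 36 ksi.
R_n = 36 × 9.544 = 343.6 kips; R_n/Ω = 343.6/2.0 = 171.8 kips.

R_n/Ω ≈ 172 kips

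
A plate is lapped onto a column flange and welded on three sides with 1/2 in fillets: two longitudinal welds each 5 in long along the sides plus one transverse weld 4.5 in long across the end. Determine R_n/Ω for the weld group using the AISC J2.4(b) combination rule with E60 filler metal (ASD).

R_n/Ω ≈ 97 kips

E60XX → F_EXX = 60 ksi.
t_e = 0.707 × 0.5 = 0.3535 in.
R_nwl = 0.6 × 60 × 0.3535 × 10 = 127.3 kips (longitudinal, 2 welds).
R_nwt = 0.6 × 60 × 0.3535 × 4.5 = 57.27 kips (transverse, base value).
(i) R_nwl + R_nwt = 184.5 kips; (ii) 0.85 R_nwl + 1.5 R_nwt = 194.1 kips.
R_n = max = 194.1 kips [governs: (ii)]; R_n/Ω = 97.04 kips.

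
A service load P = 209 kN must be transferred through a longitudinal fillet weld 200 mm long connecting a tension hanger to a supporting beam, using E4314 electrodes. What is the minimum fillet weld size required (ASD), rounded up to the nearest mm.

E43XX → F_EXX = 430 MPa.
Total weld length L = 200 mm.
Required throat t_e = P × Ω / (0.6 F_EXX × L) = 209 × 2.0 / (0.6 × 430 × 200 × 10⁻³) = 8.101 mm.
Required leg w = t_e / 0.707 = 11.46 mm → use 12 mm.

w = 12 mm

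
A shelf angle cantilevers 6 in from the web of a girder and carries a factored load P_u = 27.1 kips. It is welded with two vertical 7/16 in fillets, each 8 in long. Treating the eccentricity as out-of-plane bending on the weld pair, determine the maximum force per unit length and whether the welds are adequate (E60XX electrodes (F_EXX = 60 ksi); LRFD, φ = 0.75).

f_max ≈ 7.81 kip/in; adequate

L_w = 2 × 8 = 16 in; section modulus (unit throat) S = 2 × L²/6 = 21.33 in².
Direct shear f_v = P/L_w = 27.1/16 = 1.694 kip/in.
Moment M = P × e = 27.1 × 6 = 162.6 kip·in; bending f_b = M/S = 7.622 kip/in.
f_max = √(f_v² + f_b²) = √(1.694² + 7.622²) = 7.808 kip/in.
φr_n = 0.75 × 0.6 × 60 × (0.707 × 0.4375) = 8.351 kip/in → adequate.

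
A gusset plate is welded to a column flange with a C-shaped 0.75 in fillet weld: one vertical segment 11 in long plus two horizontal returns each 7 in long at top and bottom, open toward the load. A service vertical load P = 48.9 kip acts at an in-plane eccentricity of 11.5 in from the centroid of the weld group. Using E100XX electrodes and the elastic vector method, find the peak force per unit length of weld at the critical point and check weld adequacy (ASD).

f_max ≈ 7.75 kip/in; adequate

E100XX → F_EXX = 100 ksi.
Total weld length L_w = 25 in. Treat welds as unit-width lines.
Centroid: x̄ = 2×7×3.5 / 25 = 1.96 in from the vertical weld.
Polar moment about centroid: J = I_x + I_y = [11³/12 + 2×7×5.5²] + [11×1.96² + 2(7³/12 + 7×1.54²)] = 667 in³.
Direct shear f_v = P/L_w = 48.9 / 25 = 1.956 kip/in (vertical).
Torsion M = P·e = 48.9 × 11.5 = 562.35 kip·in.
Critical point at (x, y) = (5.04, 5.5) from centroid. f_tx = M·y/J = 4.637 kip/in; f_ty = M·x/J = 4.249 kip/in.
Resultant f_max = √[f_tx² + (f_v + f_ty)²] = √[4.637² + (1.956 + 4.249)²] = 7.746 kip/in.
Capacity per unit length: r_n/Ω = (1/2.0) × 0.6 × 100 × (0.707 × 0.75) = 15.91 kip/in.
7.746 ≤ 15.91 → adequate.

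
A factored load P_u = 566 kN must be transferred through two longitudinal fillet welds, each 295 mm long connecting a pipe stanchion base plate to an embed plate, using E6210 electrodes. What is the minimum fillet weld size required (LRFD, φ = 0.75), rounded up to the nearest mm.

E62XX → F_EXX = 620 MPa.
Total weld length L = 590 mm.
Required throat t_e = P_u / (φ × 0.6 F_EXX × L) = 566 / (0.75 × 0.6 × 620 × 590 × 10⁻³) = 3.438 mm.
Required leg w = t_e / 0.707 = 4.863 mm → use 5 mm.

w = 5 mm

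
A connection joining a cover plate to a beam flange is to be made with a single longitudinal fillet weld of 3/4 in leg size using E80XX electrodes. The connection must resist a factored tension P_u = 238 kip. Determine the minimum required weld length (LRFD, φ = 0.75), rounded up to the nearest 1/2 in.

E80XX → F_EXX = 80 ksi.
Throat t_e = 0.707 × 0.75 = 0.5302 in.
φr_n = 0.75 × 0.6 × 80 × 0.5302 = 19.09 kip/in.
L_req = P_u / φr_n = 238 / 19.09 = 12.47 in total.
Round up → use L = 12.5 in.

L = 12.5 in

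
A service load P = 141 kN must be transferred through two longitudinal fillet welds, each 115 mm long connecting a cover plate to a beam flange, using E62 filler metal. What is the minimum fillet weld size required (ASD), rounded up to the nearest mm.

E62XX → F_EXX = 620 MPa.
Total weld length L = 230 mm.
Required throat t_e = P × Ω / (0.6 F_EXX × L) = 141 × 2.0 / (0.6 × 620 × 230 × 10⁻³) = 3.296 mm.
Required leg w = t_e / 0.707 = 4.662 mm → use 5 mm.

w = 5 mm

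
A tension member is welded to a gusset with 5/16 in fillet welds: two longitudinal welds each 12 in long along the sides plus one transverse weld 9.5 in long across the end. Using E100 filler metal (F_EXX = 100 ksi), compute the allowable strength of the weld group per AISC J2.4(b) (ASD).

R_n/Ω ≈ 230 kips

t_e = 0.707 × 0.3125 = 0.2209 in.
R_nwl = 0.6 × 100 × 0.2209 × 24 = 318.1 kips (longitudinal, 2 welds).
R_nwt = 0.6 × 100 × 0.2209 × 9.5 = 125.9 kips (transverse, base value).
(i) R_nwl + R_nwt = 444.1 kips; (ii) 0.85 R_nwl + 1.5 R_nwt = 459.3 kips.
R_n = max = 459.3 kips [governs: (ii)]; R_n/Ω = 229.7 kips.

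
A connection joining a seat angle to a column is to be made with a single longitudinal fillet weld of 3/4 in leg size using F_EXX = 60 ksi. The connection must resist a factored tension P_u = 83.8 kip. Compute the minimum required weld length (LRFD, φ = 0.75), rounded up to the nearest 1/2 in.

L = 6 in

Throat t_e = 0.707 × 0.75 = 0.5302 in.
φr_n = 0.75 × 0.6 × 60 × 0.5302 = 14.32 kip/in.
L_req = P_u / φr_n = 83.8 / 14.32 = 5.853 in total.
Round up → use L = 6 in.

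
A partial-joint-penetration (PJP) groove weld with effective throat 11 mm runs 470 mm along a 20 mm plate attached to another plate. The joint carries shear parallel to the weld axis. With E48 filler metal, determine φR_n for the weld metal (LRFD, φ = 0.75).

φR_n ≈ 1120 kN

E48XX → F_EXX = 480 MPa.
Effective throat (given) t_e = 11 mm.
A_we = 11 × 470 = 5170 mm².
F_nw = 0.6 F_EXX = 288 MPa.
φR_n = 0.75 × 288 × 5170 × 10⁻³ = 1117 kN.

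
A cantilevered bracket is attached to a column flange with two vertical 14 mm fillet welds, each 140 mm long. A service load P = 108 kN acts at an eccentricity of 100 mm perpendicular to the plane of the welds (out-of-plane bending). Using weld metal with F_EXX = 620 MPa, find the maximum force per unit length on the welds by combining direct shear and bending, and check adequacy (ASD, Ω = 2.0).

f_max ≈ 1700 N/mm; adequate

L_w = 2 × 140 = 280 mm; section modulus (unit throat) S = 2 × L²/6 = 6533 mm².
Direct shear f_v = P/L_w = 108×10³/280 = 385.7 N/mm.
Moment M = P × e = 108×10³ × 100 = 10800000 N·mm; bending f_b = M/S = 1653 N/mm.
f_max = √(f_v² + f_b²) = √(385.7² + 1653²) = 1697 N/mm.
r_n/Ω = (1/2.0) × 0.6 × 620 × (0.707 × 14) = 1841 N/mm → adequate.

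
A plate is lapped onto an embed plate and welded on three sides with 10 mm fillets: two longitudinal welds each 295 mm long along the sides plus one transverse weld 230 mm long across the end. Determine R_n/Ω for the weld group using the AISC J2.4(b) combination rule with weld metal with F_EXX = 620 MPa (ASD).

t_e = 0.707 × 10 = 7.07 mm.
R_nwl = 0.6 × 620 × 7.07 × 590 × 10⁻³ = 1552 kN (longitudinal, 2 welds).
R_nwt = 0.6 × 620 × 7.07 × 230 × 10⁻³ = 604.9 kN (transverse, base value).
(i) R_nwl + R_nwt = 2157 kN; (ii) 0.85 R_nwl + 1.5 R_nwt = 2226 kN.
R_n = max = 2226 kN [governs: (ii)]; R_n/Ω = 1113 kN.

R_n/Ω ≈ 1110 kN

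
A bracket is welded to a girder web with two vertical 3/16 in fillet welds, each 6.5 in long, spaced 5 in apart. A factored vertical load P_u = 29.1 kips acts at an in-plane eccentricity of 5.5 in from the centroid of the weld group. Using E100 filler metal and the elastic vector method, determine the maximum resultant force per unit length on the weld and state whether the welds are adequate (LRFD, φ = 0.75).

E100XX → F_EXX = 100 ksi.
Total weld length L_w = 13 in. Treat welds as unit-width lines.
Polar moment about centroid: J = 2[d³/12 + d(b/2)²] = 2[6.5³/12 + 6.5×2.5²] = 127 in³.
Direct shear f_v = P/L_w = 29.1 / 13 = 2.238 kip/in (vertical).
Torsion M = P·e = 29.1 × 5.5 = 160.05 kip·in.
Critical point at (x, y) = (2.5, 3.25) from centroid. f_tx = M·y/J = 4.095 kip/in; f_ty = M·x/J = 3.15 kip/in.
Resultant f_max = √[f_tx² + (f_v + f_ty)²] = √[4.095² + (2.238 + 3.15)²] = 6.768 kip/in.
Capacity per unit length: φr_n = 0.75 × 0.6 × 100 × (0.707 × 0.1875) = 5.965 kip/in.
6.768 > 5.965 → NOT adequate.

f_max ≈ 6.77 kip/in; NOT adequate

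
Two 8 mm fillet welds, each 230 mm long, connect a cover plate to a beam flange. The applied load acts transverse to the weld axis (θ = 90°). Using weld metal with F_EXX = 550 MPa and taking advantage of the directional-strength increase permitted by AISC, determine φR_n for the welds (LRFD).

φR_n ≈ 966 kN

t_e = 0.707 × 8 = 5.656 mm; A_we = 5.656 × 460 = 2602 mm².
Directional factor: 1.0 + 0.5 sin^1.5(90°) = 1.5.
F_nw = 0.6 × 550 × 1.5 = 495 MPa.
φR_n = 0.75 × 495 × 2602 × 10⁻³ = 965.9 kN.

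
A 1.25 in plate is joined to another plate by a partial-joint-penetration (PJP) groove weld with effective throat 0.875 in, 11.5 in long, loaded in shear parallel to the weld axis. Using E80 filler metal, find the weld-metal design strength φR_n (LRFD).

φR_n ≈ 362 kip

E80XX → F_EXX = 80 ksi.
Effective throat (given) t_e = 0.875 in.
A_we = 0.875 × 11.5 = 10.06 in².
F_nw = 0.6 F_EXX = 48 ksi.
φR_n = 0.75 × 48 × 10.06 = 362.2 kip.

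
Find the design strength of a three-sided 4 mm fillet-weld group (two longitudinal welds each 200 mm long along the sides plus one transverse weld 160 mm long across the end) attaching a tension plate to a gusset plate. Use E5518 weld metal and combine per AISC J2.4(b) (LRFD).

φR_n ≈ 406 kN

E55XX → F_EXX = 550 MPa.
t_e = 0.707 × 4 = 2.828 mm.
R_nwl = 0.6 × 550 × 2.828 × 400 × 10⁻³ = 373.3 kN (longitudinal, 2 welds).
R_nwt = 0.6 × 550 × 2.828 × 160 × 10⁻³ = 149.3 kN (transverse, base value).
(i) R_nwl + R_nwt = 522.6 kN; (ii) 0.85 R_nwl + 1.5 R_nwt = 541.3 kN.
R_n = max = 541.3 kN [governs: (ii)]; φR_n = 406 kN.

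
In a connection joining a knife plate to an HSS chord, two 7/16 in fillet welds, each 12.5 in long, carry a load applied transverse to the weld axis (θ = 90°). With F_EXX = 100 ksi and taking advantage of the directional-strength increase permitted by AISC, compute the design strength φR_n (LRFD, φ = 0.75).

φR_n ≈ 522 kip

t_e = 0.707 × 0.4375 = 0.3093 in; A_we = 0.3093 × 25 = 7.733 in².
Directional factor: 1.0 + 0.5 sin^1.5(90°) = 1.5.
F_nw = 0.6 × 100 × 1.5 = 90 ksi.
φR_n = 0.75 × 90 × 7.733 = 522 kip.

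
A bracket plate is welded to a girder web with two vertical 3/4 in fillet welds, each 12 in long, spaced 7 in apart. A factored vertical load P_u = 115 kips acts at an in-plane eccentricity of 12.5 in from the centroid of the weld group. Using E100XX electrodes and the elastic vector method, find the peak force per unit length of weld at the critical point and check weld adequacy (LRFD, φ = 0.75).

E100XX → F_EXX = 100 ksi.
Total weld length L_w = 24 in. Treat welds as unit-width lines.
Polar moment about centroid: J = 2[d³/12 + d(b/2)²] = 2[12³/12 + 12×3.5²] = 582 in³.
Direct shear f_v = P/L_w = 115 / 24 = 4.792 kip/in (vertical).
Torsion M = P·e = 115 × 12.5 = 1437.5 kip·in.
Critical point at (x, y) = (3.5, 6) from centroid. f_tx = M·y/J = 14.82 kip/in; f_ty = M·x/J = 8.645 kip/in.
Resultant f_max = √[f_tx² + (f_v + f_ty)²] = √[14.82² + (4.792 + 8.645)²] = 20 kip/in.
Capacity per unit length: φr_n = 0.75 × 0.6 × 100 × (0.707 × 0.75) = 23.86 kip/in.
20 ≤ 23.86 → adequate.

f_max ≈ 20 kip/in; adequate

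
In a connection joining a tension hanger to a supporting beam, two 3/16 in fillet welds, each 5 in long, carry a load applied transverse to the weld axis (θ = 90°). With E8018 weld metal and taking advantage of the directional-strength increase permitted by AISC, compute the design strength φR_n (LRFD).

E80XX → F_EXX = 80 ksi.
t_e = 0.707 × 0.1875 = 0.1326 in; A_we = 0.1326 × 10 = 1.326 in².
Directional factor: 1.0 + 0.5 sin^1.5(90°) = 1.5.
F_nw = 0.6 × 80 × 1.5 = 72 ksi.
φR_n = 0.75 × 72 × 1.326 = 71.58 kip.

φR_n ≈ 71.6 kip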